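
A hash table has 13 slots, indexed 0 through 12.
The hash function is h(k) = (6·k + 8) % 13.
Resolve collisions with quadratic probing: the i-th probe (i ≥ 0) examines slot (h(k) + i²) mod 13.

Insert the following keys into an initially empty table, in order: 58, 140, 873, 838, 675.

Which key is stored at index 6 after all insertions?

Insert 58: h=5, slot 5 empty => index 5.
Insert 140: h=3, slot 3 empty => index 3.
Insert 873: h=7, slot 7 empty => index 7.
Insert 838: h=5, slot 5 occupied => index 6.
Insert 675: h=2, slot 2 empty => index 2.
Table: [∅, ∅, 675, 140, ∅, 58, 838, 873, ∅, ∅, ∅, ∅, ∅]

838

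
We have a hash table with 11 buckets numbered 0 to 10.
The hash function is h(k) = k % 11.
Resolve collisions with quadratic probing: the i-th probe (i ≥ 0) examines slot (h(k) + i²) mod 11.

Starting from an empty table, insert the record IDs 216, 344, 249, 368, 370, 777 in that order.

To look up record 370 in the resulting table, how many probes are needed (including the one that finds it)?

3

216: h=7 => slot 7
344: h=3 => slot 3
249: h=7, probe 7,8 => slot 8
368: h=5 => slot 5
370: h=7, probe 7,8,0 => slot 0
777: h=7, probe 7,8,0,5,1 => slot 1
Table: [370, 777, ., 344, ., 368, ., 216, 249, ., .]
Lookup 370: h=7, probe 7,8,0 → found at 0.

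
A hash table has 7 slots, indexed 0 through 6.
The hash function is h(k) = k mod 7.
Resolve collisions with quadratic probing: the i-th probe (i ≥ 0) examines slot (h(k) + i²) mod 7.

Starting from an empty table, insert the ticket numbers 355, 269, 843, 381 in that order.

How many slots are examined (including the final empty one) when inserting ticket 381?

355: h=5 => slot 5
269: h=3 => slot 3
843: h=3, probe 3,4 => slot 4
381: h=3, probe 3,4,0 => slot 0
Table: [381, ∅, ∅, 269, 843, 355, ∅]

3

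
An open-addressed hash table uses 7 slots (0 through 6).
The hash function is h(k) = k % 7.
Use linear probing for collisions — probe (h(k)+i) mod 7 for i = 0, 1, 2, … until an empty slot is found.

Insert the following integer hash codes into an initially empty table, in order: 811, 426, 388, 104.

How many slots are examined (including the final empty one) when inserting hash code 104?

Insert 811: h=6, slot 6 empty → index 6.
Insert 426: h=6, slot 6 occupied → index 0.
Insert 388: h=3, slot 3 empty → index 3.
Insert 104: h=6, slots 6,0 occupied → index 1.
Table: [426, 104, -, 388, -, -, 811]

3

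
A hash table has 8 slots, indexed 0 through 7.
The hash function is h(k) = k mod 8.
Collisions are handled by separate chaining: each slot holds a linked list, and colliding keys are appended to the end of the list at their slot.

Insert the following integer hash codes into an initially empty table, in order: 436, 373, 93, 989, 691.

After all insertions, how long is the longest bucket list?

436 → bucket 4
373 → bucket 5
93 → bucket 5 (collision)
989 → bucket 5 (collision)
691 → bucket 3
Final buckets:
0: -
1: -
2: -
3: 691
4: 436
5: 373 -> 93 -> 989
6: -
7: -

3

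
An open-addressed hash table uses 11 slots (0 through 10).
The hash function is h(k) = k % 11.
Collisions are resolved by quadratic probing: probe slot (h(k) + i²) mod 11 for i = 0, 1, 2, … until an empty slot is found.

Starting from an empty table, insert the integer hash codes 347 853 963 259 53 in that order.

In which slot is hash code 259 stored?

4

347 hashes to 6; slot 6 is free → place at 6.
853 hashes to 6; 6 taken → place at 7.
963 hashes to 6; 6,7 taken → place at 10.
259 hashes to 6; 6,7,10 taken → place at 4.
53 hashes to 9; slot 9 is free → place at 9.
Table: [—, —, —, —, 259, —, 347, 853, —, 53, 963]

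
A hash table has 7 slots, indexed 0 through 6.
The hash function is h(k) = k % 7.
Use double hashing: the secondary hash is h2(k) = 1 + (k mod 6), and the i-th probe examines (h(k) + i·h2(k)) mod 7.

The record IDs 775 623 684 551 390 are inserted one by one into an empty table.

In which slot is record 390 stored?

1

775 hashes to 5; slot 5 is free → place at 5.
623 hashes to 0; slot 0 is free → place at 0.
684 hashes to 5, h2=1; 5 taken → place at 6.
551 hashes to 5, h2=6; 5 taken → place at 4.
390 hashes to 5, h2=1; 5,6,0 taken → place at 1.
Table: [623, 390, -, -, 551, 775, 684]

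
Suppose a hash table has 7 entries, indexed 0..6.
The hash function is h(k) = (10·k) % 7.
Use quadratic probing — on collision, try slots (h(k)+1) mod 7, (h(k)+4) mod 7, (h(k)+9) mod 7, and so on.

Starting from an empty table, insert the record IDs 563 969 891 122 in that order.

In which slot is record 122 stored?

563: h=2 => slot 2
969: h=2, probe 2,3 => slot 3
891: h=6 => slot 6
122: h=2, probe 2,3,6,4 => slot 4
Table: [_, _, 563, 969, 122, _, 891]

4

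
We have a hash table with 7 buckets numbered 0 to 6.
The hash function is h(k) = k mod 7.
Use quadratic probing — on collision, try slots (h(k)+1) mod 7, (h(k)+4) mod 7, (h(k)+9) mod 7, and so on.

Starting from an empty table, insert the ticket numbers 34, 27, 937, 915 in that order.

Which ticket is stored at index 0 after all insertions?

34: h=6 → slot 6
27: h=6, probe 6,0 → slot 0
937: h=6, probe 6,0,3 → slot 3
915: h=5 → slot 5
Table: [27, ∅, ∅, 937, ∅, 915, 34]

27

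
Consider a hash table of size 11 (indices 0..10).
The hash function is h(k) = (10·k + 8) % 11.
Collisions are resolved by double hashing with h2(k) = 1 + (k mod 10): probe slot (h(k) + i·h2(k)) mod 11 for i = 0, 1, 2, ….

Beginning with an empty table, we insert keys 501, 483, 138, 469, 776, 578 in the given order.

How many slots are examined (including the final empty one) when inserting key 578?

501 hashes to 2; slot 2 is free -> place at 2.
483 hashes to 9; slot 9 is free -> place at 9.
138 hashes to 2, h2=9; 2 taken -> place at 0.
469 hashes to 1; slot 1 is free -> place at 1.
776 hashes to 2, h2=7; 2,9 taken -> place at 5.
578 hashes to 2, h2=9; 2,0,9 taken -> place at 7.
Table: [138, 469, 501, _, _, 776, _, 578, _, 483, _]

4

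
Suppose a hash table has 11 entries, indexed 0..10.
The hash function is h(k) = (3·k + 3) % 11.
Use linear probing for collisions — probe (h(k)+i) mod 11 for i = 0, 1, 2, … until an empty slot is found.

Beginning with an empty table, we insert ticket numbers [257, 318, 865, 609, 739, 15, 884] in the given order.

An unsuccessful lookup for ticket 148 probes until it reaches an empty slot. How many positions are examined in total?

2

Insert 257: h=4, slot 4 empty => index 4.
Insert 318: h=0, slot 0 empty => index 0.
Insert 865: h=2, slot 2 empty => index 2.
Insert 609: h=4, slot 4 occupied => index 5.
Insert 739: h=9, slot 9 empty => index 9.
Insert 15: h=4, slots 4,5 occupied => index 6.
Insert 884: h=4, slots 4,5,6 occupied => index 7.
Table: [318, —, 865, —, 257, 609, 15, 884, —, 739, —]
Lookup 148: h=7, probe 7,8 → slot 8 empty, not found.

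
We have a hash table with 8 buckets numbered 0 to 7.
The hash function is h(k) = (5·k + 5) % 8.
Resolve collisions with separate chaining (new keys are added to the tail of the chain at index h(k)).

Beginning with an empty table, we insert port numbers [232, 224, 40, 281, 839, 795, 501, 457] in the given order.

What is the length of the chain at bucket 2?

2

232 -> bucket 5
224 -> bucket 5 (collision)
40 -> bucket 5 (collision)
281 -> bucket 2
839 -> bucket 0
795 -> bucket 4
501 -> bucket 6
457 -> bucket 2 (collision)
Final buckets:
0: 839
1: -
2: 281 -> 457
3: -
4: 795
5: 232 -> 224 -> 40
6: 501
7: -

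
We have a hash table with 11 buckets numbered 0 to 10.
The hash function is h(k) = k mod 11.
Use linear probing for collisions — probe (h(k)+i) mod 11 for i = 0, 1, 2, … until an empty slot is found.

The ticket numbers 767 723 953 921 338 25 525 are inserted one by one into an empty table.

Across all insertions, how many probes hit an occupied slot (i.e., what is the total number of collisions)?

767: h=8 => slot 8
723: h=8, probe 8,9 => slot 9
953: h=7 => slot 7
921: h=8, probe 8,9,10 => slot 10
338: h=8, probe 8,9,10,0 => slot 0
25: h=3 => slot 3
525: h=8, probe 8,9,10,0,1 => slot 1
Table: [338, 525, ∅, 25, ∅, ∅, ∅, 953, 767, 723, 921]

10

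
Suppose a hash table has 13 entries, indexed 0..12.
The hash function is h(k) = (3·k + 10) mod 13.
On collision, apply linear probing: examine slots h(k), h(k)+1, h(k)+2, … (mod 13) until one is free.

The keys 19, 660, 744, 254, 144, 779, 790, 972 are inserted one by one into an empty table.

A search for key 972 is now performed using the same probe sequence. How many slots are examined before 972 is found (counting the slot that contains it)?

4

19 hashes to 2; slot 2 is free -> place at 2.
660 hashes to 1; slot 1 is free -> place at 1.
744 hashes to 6; slot 6 is free -> place at 6.
254 hashes to 5; slot 5 is free -> place at 5.
144 hashes to 0; slot 0 is free -> place at 0.
779 hashes to 7; slot 7 is free -> place at 7.
790 hashes to 1; 1,2 taken -> place at 3.
972 hashes to 1; 1,2,3 taken -> place at 4.
Table: [144, 660, 19, 790, 972, 254, 744, 779, —, —, —, —, —]
Lookup 972: h=1, probe 1,2,3,4 → found at 4.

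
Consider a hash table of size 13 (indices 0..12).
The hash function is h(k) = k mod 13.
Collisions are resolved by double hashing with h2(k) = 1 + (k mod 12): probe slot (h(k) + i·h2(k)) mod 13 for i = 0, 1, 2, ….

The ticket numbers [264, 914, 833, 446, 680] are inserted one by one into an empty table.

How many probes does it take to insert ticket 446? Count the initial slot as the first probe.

3

Insert 264: h=4, slot 4 empty → index 4.
Insert 914: h=4, h2=3, slot 4 occupied → index 7.
Insert 833: h=1, slot 1 empty → index 1.
Insert 446: h=4, h2=3, slots 4,7 occupied → index 10.
Insert 680: h=4, h2=9, slot 4 occupied → index 0.
Table: [680, 833, —, —, 264, —, —, 914, —, —, 446, —, —]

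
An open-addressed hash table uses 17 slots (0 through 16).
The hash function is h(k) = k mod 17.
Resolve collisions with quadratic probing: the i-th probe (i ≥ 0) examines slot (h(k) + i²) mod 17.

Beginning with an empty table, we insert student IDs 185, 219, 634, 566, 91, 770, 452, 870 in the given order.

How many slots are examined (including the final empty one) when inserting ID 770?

3

Insert 185: h=15, slot 15 empty → index 15.
Insert 219: h=15, slot 15 occupied → index 16.
Insert 634: h=5, slot 5 empty → index 5.
Insert 566: h=5, slot 5 occupied → index 6.
Insert 91: h=6, slot 6 occupied → index 7.
Insert 770: h=5, slots 5,6 occupied → index 9.
Insert 452: h=10, slot 10 empty → index 10.
Insert 870: h=3, slot 3 empty → index 3.
Table: [-, -, -, 870, -, 634, 566, 91, -, 770, 452, -, -, -, -, 185, 219]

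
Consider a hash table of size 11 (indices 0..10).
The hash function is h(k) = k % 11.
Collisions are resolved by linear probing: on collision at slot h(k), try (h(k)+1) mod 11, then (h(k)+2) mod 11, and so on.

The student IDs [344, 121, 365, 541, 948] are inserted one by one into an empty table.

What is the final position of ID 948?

5

344 hashes to 3; slot 3 is free => place at 3.
121 hashes to 0; slot 0 is free => place at 0.
365 hashes to 2; slot 2 is free => place at 2.
541 hashes to 2; 2,3 taken => place at 4.
948 hashes to 2; 2,3,4 taken => place at 5.
Table: [121, -, 365, 344, 541, 948, -, -, -, -, -]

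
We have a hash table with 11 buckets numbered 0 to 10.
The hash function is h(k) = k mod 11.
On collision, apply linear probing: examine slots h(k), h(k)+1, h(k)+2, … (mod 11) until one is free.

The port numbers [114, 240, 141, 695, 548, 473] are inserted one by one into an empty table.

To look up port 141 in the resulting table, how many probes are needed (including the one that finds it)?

2

114: h=4 → slot 4
240: h=9 → slot 9
141: h=9, probe 9,10 → slot 10
695: h=2 → slot 2
548: h=9, probe 9,10,0 → slot 0
473: h=0, probe 0,1 → slot 1
Table: [548, 473, 695, ., 114, ., ., ., ., 240, 141]
Lookup 141: h=9, probe 9,10 → found at 10.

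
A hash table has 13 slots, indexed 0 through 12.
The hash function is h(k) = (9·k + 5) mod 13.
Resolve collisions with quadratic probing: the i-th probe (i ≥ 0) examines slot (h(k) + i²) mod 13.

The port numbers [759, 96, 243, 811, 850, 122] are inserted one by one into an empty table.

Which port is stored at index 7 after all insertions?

850

759: h=11 → slot 11
96: h=11, probe 11,12 → slot 12
243: h=8 → slot 8
811: h=11, probe 11,12,2 → slot 2
850: h=11, probe 11,12,2,7 → slot 7
122: h=11, probe 11,12,2,7,1 → slot 1
Table: [—, 122, 811, —, —, —, —, 850, 243, —, —, 759, 96]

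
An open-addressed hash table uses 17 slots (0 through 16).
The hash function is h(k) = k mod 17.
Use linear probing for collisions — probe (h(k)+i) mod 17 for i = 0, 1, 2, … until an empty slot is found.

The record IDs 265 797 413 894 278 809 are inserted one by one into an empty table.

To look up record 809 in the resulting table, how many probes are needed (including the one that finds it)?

265 hashes to 10; slot 10 is free => place at 10.
797 hashes to 15; slot 15 is free => place at 15.
413 hashes to 5; slot 5 is free => place at 5.
894 hashes to 10; 10 taken => place at 11.
278 hashes to 6; slot 6 is free => place at 6.
809 hashes to 10; 10,11 taken => place at 12.
Table: [_, _, _, _, _, 413, 278, _, _, _, 265, 894, 809, _, _, 797, _]
Lookup 809: h=10, probe 10,11,12 → found at 12.

3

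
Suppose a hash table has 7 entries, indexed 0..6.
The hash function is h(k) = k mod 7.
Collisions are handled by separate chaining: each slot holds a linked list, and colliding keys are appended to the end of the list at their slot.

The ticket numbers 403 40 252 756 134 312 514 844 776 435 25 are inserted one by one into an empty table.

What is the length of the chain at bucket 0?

2

403 -> bucket 4
40 -> bucket 5
252 -> bucket 0
756 -> bucket 0 (collision)
134 -> bucket 1
312 -> bucket 4 (collision)
514 -> bucket 3
844 -> bucket 4 (collision)
776 -> bucket 6
435 -> bucket 1 (collision)
25 -> bucket 4 (collision)
Final buckets:
0: 252 -> 756
1: 134 -> 435
2: -
3: 514
4: 403 -> 312 -> 844 -> 25
5: 40
6: 776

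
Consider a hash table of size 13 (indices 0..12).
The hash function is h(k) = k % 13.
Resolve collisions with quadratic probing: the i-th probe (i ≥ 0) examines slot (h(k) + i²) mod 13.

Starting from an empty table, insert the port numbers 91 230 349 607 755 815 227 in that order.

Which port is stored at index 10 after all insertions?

Insert 91: h=0, slot 0 empty -> index 0.
Insert 230: h=9, slot 9 empty -> index 9.
Insert 349: h=11, slot 11 empty -> index 11.
Insert 607: h=9, slot 9 occupied -> index 10.
Insert 755: h=1, slot 1 empty -> index 1.
Insert 815: h=9, slots 9,10,0 occupied -> index 5.
Insert 227: h=6, slot 6 empty -> index 6.
Table: [91, 755, ∅, ∅, ∅, 815, 227, ∅, ∅, 230, 607, 349, ∅]

607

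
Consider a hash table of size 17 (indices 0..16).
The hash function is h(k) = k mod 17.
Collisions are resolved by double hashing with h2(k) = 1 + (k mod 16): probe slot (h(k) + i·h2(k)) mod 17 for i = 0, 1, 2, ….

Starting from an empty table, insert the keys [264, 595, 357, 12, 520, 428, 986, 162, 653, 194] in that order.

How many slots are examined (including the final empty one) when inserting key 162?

264: h=9 → slot 9
595: h=0 → slot 0
357: h=0, h2=6, probe 0,6 → slot 6
12: h=12 → slot 12
520: h=10 → slot 10
428: h=3 → slot 3
986: h=0, h2=11, probe 0,11 → slot 11
162: h=9, h2=3, probe 9,12,15 → slot 15
653: h=7 → slot 7
194: h=7, h2=3, probe 7,10,13 → slot 13
Table: [595, ∅, ∅, 428, ∅, ∅, 357, 653, ∅, 264, 520, 986, 12, 194, ∅, 162, ∅]

3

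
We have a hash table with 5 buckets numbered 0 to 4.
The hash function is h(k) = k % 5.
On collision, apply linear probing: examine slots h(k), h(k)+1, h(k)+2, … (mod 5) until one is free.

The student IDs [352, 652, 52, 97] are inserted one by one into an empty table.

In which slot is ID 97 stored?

0

352: h=2 -> slot 2
652: h=2, probe 2,3 -> slot 3
52: h=2, probe 2,3,4 -> slot 4
97: h=2, probe 2,3,4,0 -> slot 0
Table: [97, ., 352, 652, 52]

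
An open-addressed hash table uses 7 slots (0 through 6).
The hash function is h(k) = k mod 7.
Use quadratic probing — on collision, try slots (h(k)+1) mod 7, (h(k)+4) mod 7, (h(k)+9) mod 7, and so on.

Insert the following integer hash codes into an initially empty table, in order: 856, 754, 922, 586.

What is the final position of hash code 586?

0

856: h=2 => slot 2
754: h=5 => slot 5
922: h=5, probe 5,6 => slot 6
586: h=5, probe 5,6,2,0 => slot 0
Table: [586, ., 856, ., ., 754, 922]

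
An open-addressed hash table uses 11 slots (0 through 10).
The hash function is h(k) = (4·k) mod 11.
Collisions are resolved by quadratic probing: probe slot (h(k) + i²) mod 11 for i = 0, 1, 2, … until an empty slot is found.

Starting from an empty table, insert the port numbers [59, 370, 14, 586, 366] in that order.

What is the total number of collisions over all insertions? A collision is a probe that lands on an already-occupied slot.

59 hashes to 5; slot 5 is free -> place at 5.
370 hashes to 6; slot 6 is free -> place at 6.
14 hashes to 1; slot 1 is free -> place at 1.
586 hashes to 1; 1 taken -> place at 2.
366 hashes to 1; 1,2,5 taken -> place at 10.
Table: [_, 14, 586, _, _, 59, 370, _, _, _, 366]

4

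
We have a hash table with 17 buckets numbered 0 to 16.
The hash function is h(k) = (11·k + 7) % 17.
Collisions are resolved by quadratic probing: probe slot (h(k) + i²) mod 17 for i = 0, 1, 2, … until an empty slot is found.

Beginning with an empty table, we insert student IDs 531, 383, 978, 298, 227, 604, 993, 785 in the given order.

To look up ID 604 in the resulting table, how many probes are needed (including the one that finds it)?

Insert 531: h=0, slot 0 empty -> index 0.
Insert 383: h=4, slot 4 empty -> index 4.
Insert 978: h=4, slot 4 occupied -> index 5.
Insert 298: h=4, slots 4,5 occupied -> index 8.
Insert 227: h=5, slot 5 occupied -> index 6.
Insert 604: h=4, slots 4,5,8 occupied -> index 13.
Insert 993: h=16, slot 16 empty -> index 16.
Insert 785: h=6, slot 6 occupied -> index 7.
Table: [531, _, _, _, 383, 978, 227, 785, 298, _, _, _, _, 604, _, _, 993]
Lookup 604: h=4, probe 4,5,8,13 → found at 13.

4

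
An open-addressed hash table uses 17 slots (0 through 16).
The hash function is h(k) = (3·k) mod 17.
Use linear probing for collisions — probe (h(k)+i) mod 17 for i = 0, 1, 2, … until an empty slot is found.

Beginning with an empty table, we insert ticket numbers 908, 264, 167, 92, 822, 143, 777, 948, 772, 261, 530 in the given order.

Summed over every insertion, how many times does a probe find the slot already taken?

Insert 908: h=4, slot 4 empty → index 4.
Insert 264: h=10, slot 10 empty → index 10.
Insert 167: h=8, slot 8 empty → index 8.
Insert 92: h=4, slot 4 occupied → index 5.
Insert 822: h=1, slot 1 empty → index 1.
Insert 143: h=4, slots 4,5 occupied → index 6.
Insert 777: h=2, slot 2 empty → index 2.
Insert 948: h=5, slots 5,6 occupied → index 7.
Insert 772: h=4, slots 4,5,6,7,8 occupied → index 9.
Insert 261: h=1, slots 1,2 occupied → index 3.
Insert 530: h=9, slots 9,10 occupied → index 11.
Table: [∅, 822, 777, 261, 908, 92, 143, 948, 167, 772, 264, 530, ∅, ∅, ∅, ∅, ∅]

14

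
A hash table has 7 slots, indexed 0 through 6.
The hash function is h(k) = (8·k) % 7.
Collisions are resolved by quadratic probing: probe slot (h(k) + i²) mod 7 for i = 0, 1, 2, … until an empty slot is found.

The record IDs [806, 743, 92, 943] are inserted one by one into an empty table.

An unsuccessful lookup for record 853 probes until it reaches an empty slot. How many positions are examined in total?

2

806 hashes to 1; slot 1 is free -> place at 1.
743 hashes to 1; 1 taken -> place at 2.
92 hashes to 1; 1,2 taken -> place at 5.
943 hashes to 5; 5 taken -> place at 6.
Table: [-, 806, 743, -, -, 92, 943]
Lookup 853: h=6, probe 6,0 → slot 0 empty, not found.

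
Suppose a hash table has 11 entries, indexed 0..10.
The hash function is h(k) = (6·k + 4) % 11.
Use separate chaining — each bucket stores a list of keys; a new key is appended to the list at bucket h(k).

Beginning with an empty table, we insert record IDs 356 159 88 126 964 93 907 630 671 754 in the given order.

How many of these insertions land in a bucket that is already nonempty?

4

Insert 356: h=6, bucket 6 empty -> new chain.
Insert 159: h=1, bucket 1 empty -> new chain.
Insert 88: h=4, bucket 4 empty -> new chain.
Insert 126: h=1, bucket 1 nonempty -> append to chain.
Insert 964: h=2, bucket 2 empty -> new chain.
Insert 93: h=1, bucket 1 nonempty -> append to chain.
Insert 907: h=1, bucket 1 nonempty -> append to chain.
Insert 630: h=0, bucket 0 empty -> new chain.
Insert 671: h=4, bucket 4 nonempty -> append to chain.
Insert 754: h=7, bucket 7 empty -> new chain.
Final buckets:
0: 630
1: 159 -> 126 -> 93 -> 907
2: 964
3: -
4: 88 -> 671
5: -
6: 356
7: 754
8: -
9: -
10: -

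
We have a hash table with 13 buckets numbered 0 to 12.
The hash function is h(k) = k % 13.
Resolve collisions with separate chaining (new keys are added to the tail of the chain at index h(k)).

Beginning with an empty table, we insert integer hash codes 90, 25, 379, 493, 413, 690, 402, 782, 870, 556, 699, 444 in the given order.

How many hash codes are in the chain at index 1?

90 → bucket 12
25 → bucket 12 (collision)
379 → bucket 2
493 → bucket 12 (collision)
413 → bucket 10
690 → bucket 1
402 → bucket 12 (collision)
782 → bucket 2 (collision)
870 → bucket 12 (collision)
556 → bucket 10 (collision)
699 → bucket 10 (collision)
444 → bucket 2 (collision)
Final buckets:
0: ∅
1: 690
2: 379 -> 782 -> 444
3: ∅
4: ∅
5: ∅
6: ∅
7: ∅
8: ∅
9: ∅
10: 413 -> 556 -> 699
11: ∅
12: 90 -> 25 -> 493 -> 402 -> 870

1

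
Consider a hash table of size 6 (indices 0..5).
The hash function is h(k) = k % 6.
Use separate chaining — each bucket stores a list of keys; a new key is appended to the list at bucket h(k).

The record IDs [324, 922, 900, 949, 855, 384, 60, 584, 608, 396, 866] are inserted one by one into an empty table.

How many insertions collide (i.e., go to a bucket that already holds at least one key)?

Insert 324: h=0, bucket 0 empty → new chain.
Insert 922: h=4, bucket 4 empty → new chain.
Insert 900: h=0, bucket 0 nonempty → append to chain.
Insert 949: h=1, bucket 1 empty → new chain.
Insert 855: h=3, bucket 3 empty → new chain.
Insert 384: h=0, bucket 0 nonempty → append to chain.
Insert 60: h=0, bucket 0 nonempty → append to chain.
Insert 584: h=2, bucket 2 empty → new chain.
Insert 608: h=2, bucket 2 nonempty → append to chain.
Insert 396: h=0, bucket 0 nonempty → append to chain.
Insert 866: h=2, bucket 2 nonempty → append to chain.
Final buckets:
0: 324 -> 900 -> 384 -> 60 -> 396
1: 949
2: 584 -> 608 -> 866
3: 855
4: 922
5: -

6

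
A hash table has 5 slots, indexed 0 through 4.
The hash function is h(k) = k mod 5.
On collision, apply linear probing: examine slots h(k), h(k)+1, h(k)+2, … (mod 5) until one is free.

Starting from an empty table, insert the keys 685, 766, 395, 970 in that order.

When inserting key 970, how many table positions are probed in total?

4

Insert 685: h=0, slot 0 empty → index 0.
Insert 766: h=1, slot 1 empty → index 1.
Insert 395: h=0, slots 0,1 occupied → index 2.
Insert 970: h=0, slots 0,1,2 occupied → index 3.
Table: [685, 766, 395, 970, .]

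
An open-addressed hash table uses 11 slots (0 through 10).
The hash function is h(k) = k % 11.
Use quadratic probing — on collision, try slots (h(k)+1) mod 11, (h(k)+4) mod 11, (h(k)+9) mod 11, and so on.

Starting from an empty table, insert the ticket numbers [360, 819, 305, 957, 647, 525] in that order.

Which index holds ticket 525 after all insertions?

Insert 360: h=8, slot 8 empty -> index 8.
Insert 819: h=5, slot 5 empty -> index 5.
Insert 305: h=8, slot 8 occupied -> index 9.
Insert 957: h=0, slot 0 empty -> index 0.
Insert 647: h=9, slot 9 occupied -> index 10.
Insert 525: h=8, slots 8,9 occupied -> index 1.
Table: [957, 525, _, _, _, 819, _, _, 360, 305, 647]

1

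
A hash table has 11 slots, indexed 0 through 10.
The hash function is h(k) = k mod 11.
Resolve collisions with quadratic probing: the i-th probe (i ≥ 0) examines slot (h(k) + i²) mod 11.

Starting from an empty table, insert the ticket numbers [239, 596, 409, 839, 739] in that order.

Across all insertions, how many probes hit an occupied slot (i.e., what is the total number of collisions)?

4

239: h=8 → slot 8
596: h=2 → slot 2
409: h=2, probe 2,3 → slot 3
839: h=3, probe 3,4 → slot 4
739: h=2, probe 2,3,6 → slot 6
Table: [-, -, 596, 409, 839, -, 739, -, 239, -, -]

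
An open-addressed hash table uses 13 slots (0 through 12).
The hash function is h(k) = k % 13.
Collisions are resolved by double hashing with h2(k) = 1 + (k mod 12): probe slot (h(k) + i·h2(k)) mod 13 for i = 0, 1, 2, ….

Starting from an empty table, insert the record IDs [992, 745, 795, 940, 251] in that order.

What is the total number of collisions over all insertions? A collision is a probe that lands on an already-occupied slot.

3

992 hashes to 4; slot 4 is free => place at 4.
745 hashes to 4, h2=2; 4 taken => place at 6.
795 hashes to 2; slot 2 is free => place at 2.
940 hashes to 4, h2=5; 4 taken => place at 9.
251 hashes to 4, h2=12; 4 taken => place at 3.
Table: [-, -, 795, 251, 992, -, 745, -, -, 940, -, -, -]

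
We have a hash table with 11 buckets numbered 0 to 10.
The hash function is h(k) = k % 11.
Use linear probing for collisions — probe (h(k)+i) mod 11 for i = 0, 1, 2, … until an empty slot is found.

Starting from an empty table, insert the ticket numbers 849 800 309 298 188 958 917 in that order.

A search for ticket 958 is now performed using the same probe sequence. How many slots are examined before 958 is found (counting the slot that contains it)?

5

849: h=2 => slot 2
800: h=8 => slot 8
309: h=1 => slot 1
298: h=1, probe 1,2,3 => slot 3
188: h=1, probe 1,2,3,4 => slot 4
958: h=1, probe 1,2,3,4,5 => slot 5
917: h=4, probe 4,5,6 => slot 6
Table: [-, 309, 849, 298, 188, 958, 917, -, 800, -, -]
Lookup 958: h=1, probe 1,2,3,4,5 → found at 5.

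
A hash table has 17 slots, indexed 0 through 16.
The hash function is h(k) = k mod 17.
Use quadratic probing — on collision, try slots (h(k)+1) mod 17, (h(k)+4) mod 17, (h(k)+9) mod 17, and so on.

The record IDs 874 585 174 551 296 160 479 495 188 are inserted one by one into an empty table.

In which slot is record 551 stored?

11

874: h=7 -> slot 7
585: h=7, probe 7,8 -> slot 8
174: h=4 -> slot 4
551: h=7, probe 7,8,11 -> slot 11
296: h=7, probe 7,8,11,16 -> slot 16
160: h=7, probe 7,8,11,16,6 -> slot 6
479: h=3 -> slot 3
495: h=2 -> slot 2
188: h=1 -> slot 1
Table: [—, 188, 495, 479, 174, —, 160, 874, 585, —, —, 551, —, —, —, —, 296]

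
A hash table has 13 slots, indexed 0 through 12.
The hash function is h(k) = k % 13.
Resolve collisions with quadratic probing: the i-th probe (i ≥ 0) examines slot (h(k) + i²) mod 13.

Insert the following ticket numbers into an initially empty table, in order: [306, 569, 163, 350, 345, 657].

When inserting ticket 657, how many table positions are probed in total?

4

Insert 306: h=7, slot 7 empty -> index 7.
Insert 569: h=10, slot 10 empty -> index 10.
Insert 163: h=7, slot 7 occupied -> index 8.
Insert 350: h=12, slot 12 empty -> index 12.
Insert 345: h=7, slots 7,8 occupied -> index 11.
Insert 657: h=7, slots 7,8,11 occupied -> index 3.
Table: [-, -, -, 657, -, -, -, 306, 163, -, 569, 345, 350]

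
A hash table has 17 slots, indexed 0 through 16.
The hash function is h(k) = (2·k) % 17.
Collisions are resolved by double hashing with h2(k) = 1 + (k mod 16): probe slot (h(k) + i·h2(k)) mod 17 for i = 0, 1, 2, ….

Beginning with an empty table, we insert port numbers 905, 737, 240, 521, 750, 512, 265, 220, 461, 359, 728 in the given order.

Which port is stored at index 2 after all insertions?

750

Insert 905: h=8, slot 8 empty → index 8.
Insert 737: h=12, slot 12 empty → index 12.
Insert 240: h=4, slot 4 empty → index 4.
Insert 521: h=5, slot 5 empty → index 5.
Insert 750: h=4, h2=15, slot 4 occupied → index 2.
Insert 512: h=4, h2=1, slots 4,5 occupied → index 6.
Insert 265: h=3, slot 3 empty → index 3.
Insert 220: h=15, slot 15 empty → index 15.
Insert 461: h=4, h2=14, slot 4 occupied → index 1.
Insert 359: h=4, h2=8, slots 4,12,3 occupied → index 11.
Insert 728: h=11, h2=9, slots 11,3,12,4 occupied → index 13.
Table: [_, 461, 750, 265, 240, 521, 512, _, 905, _, _, 359, 737, 728, _, 220, _]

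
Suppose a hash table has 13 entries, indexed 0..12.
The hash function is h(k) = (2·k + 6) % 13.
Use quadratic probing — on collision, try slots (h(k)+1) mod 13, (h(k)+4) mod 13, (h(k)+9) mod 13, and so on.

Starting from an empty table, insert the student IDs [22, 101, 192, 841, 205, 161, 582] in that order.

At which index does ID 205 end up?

4

22: h=11 → slot 11
101: h=0 → slot 0
192: h=0, probe 0,1 → slot 1
841: h=11, probe 11,12 → slot 12
205: h=0, probe 0,1,4 → slot 4
161: h=3 → slot 3
582: h=0, probe 0,1,4,9 → slot 9
Table: [101, 192, ., 161, 205, ., ., ., ., 582, ., 22, 841]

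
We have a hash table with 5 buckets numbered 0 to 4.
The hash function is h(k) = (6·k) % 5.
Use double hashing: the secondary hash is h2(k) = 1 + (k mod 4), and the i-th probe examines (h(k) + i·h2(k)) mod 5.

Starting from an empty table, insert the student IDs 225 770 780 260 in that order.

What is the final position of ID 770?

3

225 hashes to 0; slot 0 is free -> place at 0.
770 hashes to 0, h2=3; 0 taken -> place at 3.
780 hashes to 0, h2=1; 0 taken -> place at 1.
260 hashes to 0, h2=1; 0,1 taken -> place at 2.
Table: [225, 780, 260, 770, —]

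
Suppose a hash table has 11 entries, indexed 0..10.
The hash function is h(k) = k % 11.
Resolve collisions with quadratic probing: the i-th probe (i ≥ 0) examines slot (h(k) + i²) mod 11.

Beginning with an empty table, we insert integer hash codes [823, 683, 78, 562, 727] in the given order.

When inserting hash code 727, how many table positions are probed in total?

823 hashes to 9; slot 9 is free => place at 9.
683 hashes to 1; slot 1 is free => place at 1.
78 hashes to 1; 1 taken => place at 2.
562 hashes to 1; 1,2 taken => place at 5.
727 hashes to 1; 1,2,5 taken => place at 10.
Table: [_, 683, 78, _, _, 562, _, _, _, 823, 727]

4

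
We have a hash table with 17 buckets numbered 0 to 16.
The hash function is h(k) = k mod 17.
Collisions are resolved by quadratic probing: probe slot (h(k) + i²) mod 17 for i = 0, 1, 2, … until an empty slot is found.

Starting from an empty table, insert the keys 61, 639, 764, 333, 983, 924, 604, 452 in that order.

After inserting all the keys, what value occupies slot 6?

Insert 61: h=10, slot 10 empty => index 10.
Insert 639: h=10, slot 10 occupied => index 11.
Insert 764: h=16, slot 16 empty => index 16.
Insert 333: h=10, slots 10,11 occupied => index 14.
Insert 983: h=14, slot 14 occupied => index 15.
Insert 924: h=6, slot 6 empty => index 6.
Insert 604: h=9, slot 9 empty => index 9.
Insert 452: h=10, slots 10,11,14 occupied => index 2.
Table: [_, _, 452, _, _, _, 924, _, _, 604, 61, 639, _, _, 333, 983, 764]

924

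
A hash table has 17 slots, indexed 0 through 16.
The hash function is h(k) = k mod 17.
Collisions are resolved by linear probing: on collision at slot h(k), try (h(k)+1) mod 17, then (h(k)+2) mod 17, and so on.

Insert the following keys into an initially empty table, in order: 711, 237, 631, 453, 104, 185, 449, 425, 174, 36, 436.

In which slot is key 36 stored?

711: h=14 -> slot 14
237: h=16 -> slot 16
631: h=2 -> slot 2
453: h=11 -> slot 11
104: h=2, probe 2,3 -> slot 3
185: h=15 -> slot 15
449: h=7 -> slot 7
425: h=0 -> slot 0
174: h=4 -> slot 4
36: h=2, probe 2,3,4,5 -> slot 5
436: h=11, probe 11,12 -> slot 12
Table: [425, —, 631, 104, 174, 36, —, 449, —, —, —, 453, 436, —, 711, 185, 237]

5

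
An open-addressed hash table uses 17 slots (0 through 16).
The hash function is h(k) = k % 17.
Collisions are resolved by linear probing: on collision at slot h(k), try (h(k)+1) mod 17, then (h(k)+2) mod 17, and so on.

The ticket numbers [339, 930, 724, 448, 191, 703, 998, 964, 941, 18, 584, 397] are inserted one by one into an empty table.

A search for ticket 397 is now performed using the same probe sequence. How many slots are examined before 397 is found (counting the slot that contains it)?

339: h=16 => slot 16
930: h=12 => slot 12
724: h=10 => slot 10
448: h=6 => slot 6
191: h=4 => slot 4
703: h=6, probe 6,7 => slot 7
998: h=12, probe 12,13 => slot 13
964: h=12, probe 12,13,14 => slot 14
941: h=6, probe 6,7,8 => slot 8
18: h=1 => slot 1
584: h=6, probe 6,7,8,9 => slot 9
397: h=6, probe 6,7,8,9,10,11 => slot 11
Table: [—, 18, —, —, 191, —, 448, 703, 941, 584, 724, 397, 930, 998, 964, —, 339]
Lookup 397: h=6, probe 6,7,8,9,10,11 → found at 11.

6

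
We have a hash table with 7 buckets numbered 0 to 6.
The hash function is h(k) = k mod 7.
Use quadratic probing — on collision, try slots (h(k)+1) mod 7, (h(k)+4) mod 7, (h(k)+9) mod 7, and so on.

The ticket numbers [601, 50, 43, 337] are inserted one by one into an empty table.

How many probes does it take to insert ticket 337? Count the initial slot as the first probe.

Insert 601: h=6, slot 6 empty → index 6.
Insert 50: h=1, slot 1 empty → index 1.
Insert 43: h=1, slot 1 occupied → index 2.
Insert 337: h=1, slots 1,2 occupied → index 5.
Table: [., 50, 43, ., ., 337, 601]

3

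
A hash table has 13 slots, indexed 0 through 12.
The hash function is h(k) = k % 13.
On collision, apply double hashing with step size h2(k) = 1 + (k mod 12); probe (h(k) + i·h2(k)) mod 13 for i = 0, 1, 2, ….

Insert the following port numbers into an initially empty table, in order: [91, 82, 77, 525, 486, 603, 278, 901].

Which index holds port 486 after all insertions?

6

Insert 91: h=0, slot 0 empty -> index 0.
Insert 82: h=4, slot 4 empty -> index 4.
Insert 77: h=12, slot 12 empty -> index 12.
Insert 525: h=5, slot 5 empty -> index 5.
Insert 486: h=5, h2=7, slots 5,12 occupied -> index 6.
Insert 603: h=5, h2=4, slot 5 occupied -> index 9.
Insert 278: h=5, h2=3, slot 5 occupied -> index 8.
Insert 901: h=4, h2=2, slots 4,6,8 occupied -> index 10.
Table: [91, ., ., ., 82, 525, 486, ., 278, 603, 901, ., 77]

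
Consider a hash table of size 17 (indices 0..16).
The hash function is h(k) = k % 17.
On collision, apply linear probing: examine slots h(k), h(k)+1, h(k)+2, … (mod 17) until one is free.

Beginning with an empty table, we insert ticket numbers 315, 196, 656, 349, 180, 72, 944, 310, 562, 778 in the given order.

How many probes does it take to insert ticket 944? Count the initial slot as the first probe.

6

Insert 315: h=9, slot 9 empty -> index 9.
Insert 196: h=9, slot 9 occupied -> index 10.
Insert 656: h=10, slot 10 occupied -> index 11.
Insert 349: h=9, slots 9,10,11 occupied -> index 12.
Insert 180: h=10, slots 10,11,12 occupied -> index 13.
Insert 72: h=4, slot 4 empty -> index 4.
Insert 944: h=9, slots 9,10,11,12,13 occupied -> index 14.
Insert 310: h=4, slot 4 occupied -> index 5.
Insert 562: h=1, slot 1 empty -> index 1.
Insert 778: h=13, slots 13,14 occupied -> index 15.
Table: [., 562, ., ., 72, 310, ., ., ., 315, 196, 656, 349, 180, 944, 778, .]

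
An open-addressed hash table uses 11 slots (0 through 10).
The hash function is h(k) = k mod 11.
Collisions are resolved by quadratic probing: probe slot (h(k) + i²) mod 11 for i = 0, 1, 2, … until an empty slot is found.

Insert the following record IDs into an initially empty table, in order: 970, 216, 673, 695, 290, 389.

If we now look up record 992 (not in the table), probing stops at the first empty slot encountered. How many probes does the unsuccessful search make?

970 hashes to 2; slot 2 is free → place at 2.
216 hashes to 7; slot 7 is free → place at 7.
673 hashes to 2; 2 taken → place at 3.
695 hashes to 2; 2,3 taken → place at 6.
290 hashes to 4; slot 4 is free → place at 4.
389 hashes to 4; 4 taken → place at 5.
Table: [—, —, 970, 673, 290, 389, 695, 216, —, —, —]
Lookup 992: h=2, probe 2,3,6,0 → slot 0 empty, not found.

4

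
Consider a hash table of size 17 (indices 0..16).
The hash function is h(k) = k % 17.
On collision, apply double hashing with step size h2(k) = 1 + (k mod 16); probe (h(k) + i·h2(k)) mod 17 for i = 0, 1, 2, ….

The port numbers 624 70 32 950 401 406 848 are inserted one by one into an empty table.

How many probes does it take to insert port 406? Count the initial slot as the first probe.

624: h=12 → slot 12
70: h=2 → slot 2
32: h=15 → slot 15
950: h=15, h2=7, probe 15,5 → slot 5
401: h=10 → slot 10
406: h=15, h2=7, probe 15,5,12,2,9 → slot 9
848: h=15, h2=1, probe 15,16 → slot 16
Table: [., ., 70, ., ., 950, ., ., ., 406, 401, ., 624, ., ., 32, 848]

5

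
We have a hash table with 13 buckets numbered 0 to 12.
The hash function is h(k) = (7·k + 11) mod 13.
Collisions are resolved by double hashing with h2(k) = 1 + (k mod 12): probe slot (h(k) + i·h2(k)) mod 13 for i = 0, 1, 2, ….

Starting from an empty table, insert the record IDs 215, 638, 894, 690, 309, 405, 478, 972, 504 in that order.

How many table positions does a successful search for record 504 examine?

4

215: h=8 -> slot 8
638: h=5 -> slot 5
894: h=3 -> slot 3
690: h=5, h2=7, probe 5,12 -> slot 12
309: h=3, h2=10, probe 3,0 -> slot 0
405: h=12, h2=10, probe 12,9 -> slot 9
478: h=3, h2=11, probe 3,1 -> slot 1
972: h=3, h2=1, probe 3,4 -> slot 4
504: h=3, h2=1, probe 3,4,5,6 -> slot 6
Table: [309, 478, ∅, 894, 972, 638, 504, ∅, 215, 405, ∅, ∅, 690]
Lookup 504: h=3, h2=1, probe 3,4,5,6 → found at 6.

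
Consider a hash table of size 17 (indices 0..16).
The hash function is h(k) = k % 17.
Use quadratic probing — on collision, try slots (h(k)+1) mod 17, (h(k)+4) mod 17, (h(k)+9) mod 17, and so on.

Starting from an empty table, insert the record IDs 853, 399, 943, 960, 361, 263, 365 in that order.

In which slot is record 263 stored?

0

Insert 853: h=3, slot 3 empty => index 3.
Insert 399: h=8, slot 8 empty => index 8.
Insert 943: h=8, slot 8 occupied => index 9.
Insert 960: h=8, slots 8,9 occupied => index 12.
Insert 361: h=4, slot 4 empty => index 4.
Insert 263: h=8, slots 8,9,12 occupied => index 0.
Insert 365: h=8, slots 8,9,12,0 occupied => index 7.
Table: [263, ., ., 853, 361, ., ., 365, 399, 943, ., ., 960, ., ., ., .]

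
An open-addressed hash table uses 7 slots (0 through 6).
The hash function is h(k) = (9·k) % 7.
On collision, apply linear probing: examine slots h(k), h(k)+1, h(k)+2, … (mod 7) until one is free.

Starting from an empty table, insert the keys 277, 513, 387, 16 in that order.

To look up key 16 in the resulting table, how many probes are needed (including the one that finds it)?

277: h=1 → slot 1
513: h=4 → slot 4
387: h=4, probe 4,5 → slot 5
16: h=4, probe 4,5,6 → slot 6
Table: [., 277, ., ., 513, 387, 16]
Lookup 16: h=4, probe 4,5,6 → found at 6.

3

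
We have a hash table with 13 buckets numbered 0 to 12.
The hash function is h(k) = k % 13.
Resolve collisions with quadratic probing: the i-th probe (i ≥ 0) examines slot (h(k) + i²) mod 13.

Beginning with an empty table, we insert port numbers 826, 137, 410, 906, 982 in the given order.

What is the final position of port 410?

826: h=7 => slot 7
137: h=7, probe 7,8 => slot 8
410: h=7, probe 7,8,11 => slot 11
906: h=9 => slot 9
982: h=7, probe 7,8,11,3 => slot 3
Table: [-, -, -, 982, -, -, -, 826, 137, 906, -, 410, -]

11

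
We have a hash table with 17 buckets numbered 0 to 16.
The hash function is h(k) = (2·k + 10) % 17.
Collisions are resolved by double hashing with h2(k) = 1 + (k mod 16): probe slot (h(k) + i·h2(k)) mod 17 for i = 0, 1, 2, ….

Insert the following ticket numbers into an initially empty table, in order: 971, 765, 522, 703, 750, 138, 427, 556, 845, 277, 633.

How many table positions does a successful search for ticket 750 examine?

2

Insert 971: h=14, slot 14 empty => index 14.
Insert 765: h=10, slot 10 empty => index 10.
Insert 522: h=0, slot 0 empty => index 0.
Insert 703: h=5, slot 5 empty => index 5.
Insert 750: h=14, h2=15, slot 14 occupied => index 12.
Insert 138: h=14, h2=11, slot 14 occupied => index 8.
Insert 427: h=14, h2=12, slot 14 occupied => index 9.
Insert 556: h=0, h2=13, slot 0 occupied => index 13.
Insert 845: h=0, h2=14, slots 0,14 occupied => index 11.
Insert 277: h=3, slot 3 empty => index 3.
Insert 633: h=1, slot 1 empty => index 1.
Table: [522, 633, -, 277, -, 703, -, -, 138, 427, 765, 845, 750, 556, 971, -, -]
Lookup 750: h=14, h2=15, probe 14,12 → found at 12.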